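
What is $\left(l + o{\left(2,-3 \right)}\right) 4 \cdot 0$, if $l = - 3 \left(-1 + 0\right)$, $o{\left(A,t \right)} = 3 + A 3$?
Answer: $0$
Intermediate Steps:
$o{\left(A,t \right)} = 3 + 3 A$
$l = 3$ ($l = \left(-3\right) \left(-1\right) = 3$)
$\left(l + o{\left(2,-3 \right)}\right) 4 \cdot 0 = \left(3 + \left(3 + 3 \cdot 2\right)\right) 4 \cdot 0 = \left(3 + \left(3 + 6\right)\right) 0 = \left(3 + 9\right) 0 = 12 \cdot 0 = 0$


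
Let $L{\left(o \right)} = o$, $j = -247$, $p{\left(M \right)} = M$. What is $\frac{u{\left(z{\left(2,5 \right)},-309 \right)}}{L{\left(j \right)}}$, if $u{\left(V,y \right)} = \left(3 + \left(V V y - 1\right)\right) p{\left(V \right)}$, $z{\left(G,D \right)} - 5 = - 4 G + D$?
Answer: $\frac{2468}{247} \approx 9.9919$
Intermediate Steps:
$z{\left(G,D \right)} = 5 + D - 4 G$ ($z{\left(G,D \right)} = 5 + \left(- 4 G + D\right) = 5 + \left(D - 4 G\right) = 5 + D - 4 G$)
$u{\left(V,y \right)} = V \left(2 + y V^{2}\right)$ ($u{\left(V,y \right)} = \left(3 + \left(V V y - 1\right)\right) V = \left(3 + \left(V^{2} y - 1\right)\right) V = \left(3 + \left(y V^{2} - 1\right)\right) V = \left(3 + \left(-1 + y V^{2}\right)\right) V = \left(2 + y V^{2}\right) V = V \left(2 + y V^{2}\right)$)
$\frac{u{\left(z{\left(2,5 \right)},-309 \right)}}{L{\left(j \right)}} = \frac{\left(5 + 5 - 8\right) \left(2 - 309 \left(5 + 5 - 8\right)^{2}\right)}{-247} = \left(5 + 5 - 8\right) \left(2 - 309 \left(5 + 5 - 8\right)^{2}\right) \left(- \frac{1}{247}\right) = 2 \left(2 - 309 \cdot 2^{2}\right) \left(- \frac{1}{247}\right) = 2 \left(2 - 1236\right) \left(- \frac{1}{247}\right) = 2 \left(-1234\right) \left(- \frac{1}{247}\right) = \left(-2468\right) \left(- \frac{1}{247}\right) = \frac{2468}{247}$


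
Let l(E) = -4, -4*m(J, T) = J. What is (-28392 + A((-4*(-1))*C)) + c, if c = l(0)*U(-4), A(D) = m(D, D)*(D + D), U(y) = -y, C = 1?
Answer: -28416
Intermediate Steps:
m(J, T) = -J/4
A(D) = -D**2/2 (A(D) = (-D/4)*(D + D) = (-D/4)*(2*D) = -D**2/2)
c = -16 (c = -(-4)*(-4) = -4*4 = -16)
(-28392 + A((-4*(-1))*C)) + c = (-28392 - (-4*(-1)*1)**2/2) - 16 = (-28392 - (4*1)**2/2) - 16 = (-28392 - 1/2*4**2) - 16 = (-28392 - 1/2*16) - 16 = (-28392 - 8) - 16 = -28400 - 16 = -28416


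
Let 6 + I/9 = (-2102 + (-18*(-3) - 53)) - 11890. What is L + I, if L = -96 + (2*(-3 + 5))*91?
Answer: -125705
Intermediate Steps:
L = 268 (L = -96 + (2*2)*91 = -96 + 4*91 = -96 + 364 = 268)
I = -125973 (I = -54 + 9*((-2102 + (-18*(-3) - 53)) - 11890) = -54 + 9*((-2102 + (54 - 53)) - 11890) = -54 + 9*((-2102 + 1) - 11890) = -54 + 9*(-2101 - 11890) = -54 + 9*(-13991) = -54 - 125919 = -125973)
L + I = 268 - 125973 = -125705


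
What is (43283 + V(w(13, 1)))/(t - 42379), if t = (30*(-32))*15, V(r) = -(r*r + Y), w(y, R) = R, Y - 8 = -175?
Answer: -43449/56779 ≈ -0.76523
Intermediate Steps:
Y = -167 (Y = 8 - 175 = -167)
V(r) = 167 - r**2 (V(r) = -(r*r - 167) = -(r**2 - 167) = -(-167 + r**2) = 167 - r**2)
t = -14400 (t = -960*15 = -14400)
(43283 + V(w(13, 1)))/(t - 42379) = (43283 + (167 - 1*1**2))/(-14400 - 42379) = (43283 + (167 - 1*1))/(-56779) = (43283 + (167 - 1))*(-1/56779) = (43283 + 166)*(-1/56779) = 43449*(-1/56779) = -43449/56779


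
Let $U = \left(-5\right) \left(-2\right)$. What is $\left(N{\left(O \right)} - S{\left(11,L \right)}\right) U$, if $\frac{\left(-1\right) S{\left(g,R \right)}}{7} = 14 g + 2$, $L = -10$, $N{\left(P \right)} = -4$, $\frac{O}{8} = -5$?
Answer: $10880$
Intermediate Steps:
$O = -40$ ($O = 8 \left(-5\right) = -40$)
$U = 10$
$S{\left(g,R \right)} = -14 - 98 g$ ($S{\left(g,R \right)} = - 7 \left(14 g + 2\right) = - 7 \left(2 + 14 g\right) = -14 - 98 g$)
$\left(N{\left(O \right)} - S{\left(11,L \right)}\right) U = \left(-4 - \left(-14 - 1078\right)\right) 10 = \left(-4 - -1092\right) 10 = \left(-4 + 1092\right) 10 = 1088 \cdot 10 = 10880$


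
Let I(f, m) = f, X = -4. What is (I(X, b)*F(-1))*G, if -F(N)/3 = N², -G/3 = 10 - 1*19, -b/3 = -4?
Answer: 324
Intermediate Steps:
b = 12 (b = -3*(-4) = 12)
G = 27 (G = -3*(10 - 1*19) = -3*(10 - 19) = -3*(-9) = 27)
F(N) = -3*N²
(I(X, b)*F(-1))*G = -(-12)*(-1)²*27 = -(-12)*27 = -4*(-3)*27 = 12*27 = 324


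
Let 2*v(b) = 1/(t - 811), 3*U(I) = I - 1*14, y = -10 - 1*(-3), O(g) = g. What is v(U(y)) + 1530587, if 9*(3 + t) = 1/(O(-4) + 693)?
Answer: 15451621671461/10095226 ≈ 1.5306e+6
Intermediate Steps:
t = -18602/6201 (t = -3 + 1/(9*(-4 + 693)) = -3 + (⅑)/689 = -3 + (⅑)*(1/689) = -3 + 1/6201 = -18602/6201 ≈ -2.9998)
y = -7 (y = -10 + 3 = -7)
U(I) = -14/3 + I/3 (U(I) = (I - 1*14)/3 = (I - 14)/3 = (-14 + I)/3 = -14/3 + I/3)
v(b) = -6201/10095226 (v(b) = 1/(2*(-18602/6201 - 811)) = 1/(2*(-5047613/6201)) = (½)*(-6201/5047613) = -6201/10095226)
v(U(y)) + 1530587 = -6201/10095226 + 1530587 = 15451621671461/10095226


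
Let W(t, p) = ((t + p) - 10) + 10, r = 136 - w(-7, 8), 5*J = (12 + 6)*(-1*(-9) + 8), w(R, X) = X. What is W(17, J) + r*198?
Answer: 127111/5 ≈ 25422.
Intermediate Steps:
J = 306/5 (J = ((12 + 6)*(-1*(-9) + 8))/5 = (18*(9 + 8))/5 = (18*17)/5 = (1/5)*306 = 306/5 ≈ 61.200)
r = 128 (r = 136 - 1*8 = 136 - 8 = 128)
W(t, p) = p + t (W(t, p) = ((p + t) - 10) + 10 = (-10 + p + t) + 10 = p + t)
W(17, J) + r*198 = (306/5 + 17) + 128*198 = 391/5 + 25344 = 127111/5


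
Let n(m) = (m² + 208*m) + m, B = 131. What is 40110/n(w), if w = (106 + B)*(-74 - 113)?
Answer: 1337/65163703 ≈ 2.0518e-5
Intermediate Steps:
w = -44319 (w = (106 + 131)*(-74 - 113) = 237*(-187) = -44319)
n(m) = m² + 209*m
40110/n(w) = 40110/((-44319*(209 - 44319))) = 40110/((-44319*(-44110))) = 40110/1954911090 = 40110*(1/1954911090) = 1337/65163703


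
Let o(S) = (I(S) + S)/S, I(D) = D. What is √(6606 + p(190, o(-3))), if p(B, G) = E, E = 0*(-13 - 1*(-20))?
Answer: 3*√734 ≈ 81.277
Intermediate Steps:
o(S) = 2 (o(S) = (S + S)/S = (2*S)/S = 2)
E = 0 (E = 0*(-13 + 20) = 0*7 = 0)
p(B, G) = 0
√(6606 + p(190, o(-3))) = √(6606 + 0) = √6606 = 3*√734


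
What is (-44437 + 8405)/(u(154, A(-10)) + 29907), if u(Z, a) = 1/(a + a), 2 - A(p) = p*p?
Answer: -7062272/5861771 ≈ -1.2048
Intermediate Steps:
A(p) = 2 - p² (A(p) = 2 - p*p = 2 - p²)
u(Z, a) = 1/(2*a)
(-44437 + 8405)/(u(154, A(-10)) + 29907) = (-44437 + 8405)/(1/(2*(2 - 1*(-10)²)) + 29907) = -36032/(1/(2*(2 - 1*100)) + 29907) = -36032/(1/(2*(2 - 100)) + 29907) = -36032/((½)/(-98) + 29907) = -36032/((½)*(-1/98) + 29907) = -36032/(-1/196 + 29907) = -36032/5861771/196 = -36032*196/5861771 = -7062272/5861771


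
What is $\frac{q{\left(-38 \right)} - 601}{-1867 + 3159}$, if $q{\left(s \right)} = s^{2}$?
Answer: $\frac{843}{1292} \approx 0.65248$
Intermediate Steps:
$\frac{q{\left(-38 \right)} - 601}{-1867 + 3159} = \frac{\left(-38\right)^{2} - 601}{-1867 + 3159} = \frac{1444 - 601}{1292} = 843 \cdot \frac{1}{1292} = \frac{843}{1292}$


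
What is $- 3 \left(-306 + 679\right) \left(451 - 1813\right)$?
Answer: $1524078$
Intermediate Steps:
$- 3 \left(-306 + 679\right) \left(451 - 1813\right) = - 3 \cdot 373 \left(-1362\right) = \left(-3\right) \left(-508026\right) = 1524078$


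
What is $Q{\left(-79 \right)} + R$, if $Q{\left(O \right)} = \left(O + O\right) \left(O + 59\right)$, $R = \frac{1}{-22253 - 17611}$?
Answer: $\frac{125970239}{39864} \approx 3160.0$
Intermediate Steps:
$R = - \frac{1}{39864}$ ($R = \frac{1}{-22253 - 17611} = \frac{1}{-39864} = - \frac{1}{39864} \approx -2.5085 \cdot 10^{-5}$)
$Q{\left(O \right)} = 2 O \left(59 + O\right)$
$Q{\left(-79 \right)} + R = 2 \left(-79\right) \left(59 - 79\right) - \frac{1}{39864} = 2 \left(-79\right) \left(-20\right) - \frac{1}{39864} = 3160 - \frac{1}{39864} = \frac{125970239}{39864}$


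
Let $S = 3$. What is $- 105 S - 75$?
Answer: $-390$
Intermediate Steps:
$- 105 S - 75 = \left(-105\right) 3 - 75 = -315 - 75 = -390$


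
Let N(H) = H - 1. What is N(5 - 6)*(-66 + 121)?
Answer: -110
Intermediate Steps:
N(H) = -1 + H
N(5 - 6)*(-66 + 121) = (-1 + (5 - 6))*(-66 + 121) = (-1 - 1)*55 = -2*55 = -110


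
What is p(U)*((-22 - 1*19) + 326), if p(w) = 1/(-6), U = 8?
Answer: -95/2 ≈ -47.500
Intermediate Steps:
p(w) = -⅙
p(U)*((-22 - 1*19) + 326) = -((-22 - 1*19) + 326)/6 = -((-22 - 19) + 326)/6 = -(-41 + 326)/6 = -⅙*285 = -95/2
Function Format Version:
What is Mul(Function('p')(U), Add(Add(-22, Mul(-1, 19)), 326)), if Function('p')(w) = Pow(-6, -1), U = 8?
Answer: Rational(-95, 2) ≈ -47.500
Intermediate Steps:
Function('p')(w) = Rational(-1, 6)
Mul(Function('p')(U), Add(Add(-22, Mul(-1, 19)), 326)) = Mul(Rational(-1, 6), Add(Add(-22, Mul(-1, 19)), 326)) = Mul(Rational(-1, 6), Add(Add(-22, -19), 326)) = Mul(Rational(-1, 6), Add(-41, 326)) = Mul(Rational(-1, 6), 285) = Rational(-95, 2)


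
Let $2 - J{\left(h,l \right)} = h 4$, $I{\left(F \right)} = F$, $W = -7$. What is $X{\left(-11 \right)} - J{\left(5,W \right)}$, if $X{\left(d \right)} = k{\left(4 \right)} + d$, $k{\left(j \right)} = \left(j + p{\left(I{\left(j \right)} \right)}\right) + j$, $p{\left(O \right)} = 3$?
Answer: $18$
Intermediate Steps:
$J{\left(h,l \right)} = 2 - 4 h$ ($J{\left(h,l \right)} = 2 - h 4 = 2 - 4 h$)
$k{\left(j \right)} = 3 + 2 j$ ($k{\left(j \right)} = \left(j + 3\right) + j = \left(3 + j\right) + j = 3 + 2 j$)
$X{\left(d \right)} = 11 + d$ ($X{\left(d \right)} = \left(3 + 2 \cdot 4\right) + d = \left(3 + 8\right) + d = 11 + d$)
$X{\left(-11 \right)} - J{\left(5,W \right)} = \left(11 - 11\right) - \left(2 - 20\right) = 0 - \left(2 - 20\right) = 0 - -18 = 0 + 18 = 18$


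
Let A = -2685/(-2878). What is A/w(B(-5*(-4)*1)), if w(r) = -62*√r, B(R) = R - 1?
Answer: -2685*√19/3390284 ≈ -0.0034521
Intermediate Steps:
B(R) = -1 + R
A = 2685/2878 (A = -2685*(-1/2878) = 2685/2878 ≈ 0.93294)
A/w(B(-5*(-4)*1)) = 2685/(2878*((-62*√(-1 - 5*(-4)*1)))) = 2685/(2878*((-62*√(-1 + 20*1)))) = 2685/(2878*((-62*√(-1 + 20)))) = 2685/(2878*((-62*√19))) = 2685*(-√19/1178)/2878 = -2685*√19/3390284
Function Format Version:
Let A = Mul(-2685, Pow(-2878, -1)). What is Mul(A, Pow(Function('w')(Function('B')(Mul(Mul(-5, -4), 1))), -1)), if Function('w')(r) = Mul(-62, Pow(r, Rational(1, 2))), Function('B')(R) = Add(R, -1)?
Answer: Mul(Rational(-2685, 3390284), Pow(19, Rational(1, 2))) ≈ -0.0034521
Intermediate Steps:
Function('B')(R) = Add(-1, R)
A = Rational(2685, 2878) (A = Mul(-2685, Rational(-1, 2878)) = Rational(2685, 2878) ≈ 0.93294)
Mul(A, Pow(Function('w')(Function('B')(Mul(Mul(-5, -4), 1))), -1)) = Mul(Rational(2685, 2878), Pow(Mul(-62, Pow(Add(-1, Mul(Mul(-5, -4), 1)), Rational(1, 2))), -1)) = Mul(Rational(2685, 2878), Pow(Mul(-62, Pow(Add(-1, Mul(20, 1)), Rational(1, 2))), -1)) = Mul(Rational(2685, 2878), Pow(Mul(-62, Pow(Add(-1, 20), Rational(1, 2))), -1)) = Mul(Rational(2685, 2878), Pow(Mul(-62, Pow(19, Rational(1, 2))), -1)) = Mul(Rational(2685, 2878), Mul(Rational(-1, 1178), Pow(19, Rational(1, 2)))) = Mul(Rational(-2685, 3390284), Pow(19, Rational(1, 2)))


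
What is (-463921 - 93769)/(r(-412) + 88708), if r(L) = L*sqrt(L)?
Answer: -6183945565/992380474 - 28721035*I*sqrt(103)/496190237 ≈ -6.2314 - 0.58745*I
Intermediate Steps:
r(L) = L**(3/2)
(-463921 - 93769)/(r(-412) + 88708) = (-463921 - 93769)/((-412)**(3/2) + 88708) = -557690/(-824*I*sqrt(103) + 88708) = -557690/(88708 - 824*I*sqrt(103))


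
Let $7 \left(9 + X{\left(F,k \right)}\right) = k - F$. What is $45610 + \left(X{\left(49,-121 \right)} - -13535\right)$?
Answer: $\frac{413782}{7} \approx 59112.0$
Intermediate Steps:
$X{\left(F,k \right)} = -9 - \frac{F}{7} + \frac{k}{7}$ ($X{\left(F,k \right)} = -9 + \frac{k - F}{7} = -9 - \left(- \frac{k}{7} + \frac{F}{7}\right) = -9 - \frac{F}{7} + \frac{k}{7}$)
$45610 + \left(X{\left(49,-121 \right)} - -13535\right) = 45610 - - \frac{94512}{7} = 45610 + \left(\left(-9 - 7 - \frac{121}{7}\right) + 13535\right) = 45610 + \left(- \frac{233}{7} + 13535\right) = 45610 + \frac{94512}{7} = \frac{413782}{7}$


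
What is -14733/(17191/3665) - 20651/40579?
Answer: -2191476752996/697593589 ≈ -3141.5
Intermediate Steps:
-14733/(17191/3665) - 20651/40579 = -14733/(17191*(1/3665)) - 20651*1/40579 = -14733/17191/3665 - 20651/40579 = -14733*3665/17191 - 20651/40579 = -53996445/17191 - 20651/40579 = -2191476752996/697593589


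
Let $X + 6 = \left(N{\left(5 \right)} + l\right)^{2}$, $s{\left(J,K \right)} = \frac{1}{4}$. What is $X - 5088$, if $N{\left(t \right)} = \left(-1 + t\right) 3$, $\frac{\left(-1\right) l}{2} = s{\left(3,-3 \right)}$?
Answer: $- \frac{19847}{4} \approx -4961.8$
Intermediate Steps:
$s{\left(J,K \right)} = \frac{1}{4}$
$l = - \frac{1}{2}$ ($l = \left(-2\right) \frac{1}{4} = - \frac{1}{2} \approx -0.5$)
$N{\left(t \right)} = -3 + 3 t$
$X = \frac{505}{4}$ ($X = -6 + \left(\left(-3 + 3 \cdot 5\right) - \frac{1}{2}\right)^{2} = -6 + \left(\left(-3 + 15\right) - \frac{1}{2}\right)^{2} = -6 + \left(12 - \frac{1}{2}\right)^{2} = -6 + \left(\frac{23}{2}\right)^{2} = -6 + \frac{529}{4} = \frac{505}{4} \approx 126.25$)
$X - 5088 = \frac{505}{4} - 5088 = - \frac{19847}{4}$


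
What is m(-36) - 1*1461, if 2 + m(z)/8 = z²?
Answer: 8891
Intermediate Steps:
m(z) = -16 + 8*z²
m(-36) - 1*1461 = (-16 + 8*(-36)²) - 1*1461 = (-16 + 8*1296) - 1461 = (-16 + 10368) - 1461 = 10352 - 1461 = 8891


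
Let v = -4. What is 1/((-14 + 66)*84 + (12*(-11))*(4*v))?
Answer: 1/6480 ≈ 0.00015432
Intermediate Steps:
1/((-14 + 66)*84 + (12*(-11))*(4*v)) = 1/((-14 + 66)*84 + (12*(-11))*(4*(-4))) = 1/(52*84 - 132*(-16)) = 1/(4368 + 2112) = 1/6480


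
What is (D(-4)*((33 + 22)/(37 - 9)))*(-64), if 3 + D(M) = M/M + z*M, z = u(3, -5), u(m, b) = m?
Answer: 1760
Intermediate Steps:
z = 3
D(M) = -2 + 3*M (D(M) = -3 + (M/M + 3*M) = -3 + (1 + 3*M) = -2 + 3*M)
(D(-4)*((33 + 22)/(37 - 9)))*(-64) = ((-2 + 3*(-4))*((33 + 22)/(37 - 9)))*(-64) = ((-2 - 12)*(55/28))*(-64) = -770/28*(-64) = -14*55/28*(-64) = -55/2*(-64) = 1760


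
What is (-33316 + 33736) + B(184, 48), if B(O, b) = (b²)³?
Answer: 12230590884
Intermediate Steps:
B(O, b) = b⁶
(-33316 + 33736) + B(184, 48) = (-33316 + 33736) + 48⁶ = 420 + 12230590464 = 12230590884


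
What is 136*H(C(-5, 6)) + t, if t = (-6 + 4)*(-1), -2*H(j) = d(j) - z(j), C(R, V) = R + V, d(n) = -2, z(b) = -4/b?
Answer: -134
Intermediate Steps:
H(j) = 1 - 2/j (H(j) = -(-2 - (-4)/j)/2 = -(-2 + 4/j)/2 = 1 - 2/j)
t = 2 (t = -2*(-1) = 2)
136*H(C(-5, 6)) + t = 136*((-2 + (-5 + 6))/(-5 + 6)) + 2 = 136*((-2 + 1)/1) + 2 = 136*(1*(-1)) + 2 = 136*(-1) + 2 = -136 + 2 = -134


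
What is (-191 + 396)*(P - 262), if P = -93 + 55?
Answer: -61500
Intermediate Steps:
P = -38
(-191 + 396)*(P - 262) = (-191 + 396)*(-38 - 262) = 205*(-300) = -61500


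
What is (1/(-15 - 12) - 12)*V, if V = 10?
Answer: -3250/27 ≈ -120.37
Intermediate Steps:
(1/(-15 - 12) - 12)*V = (1/(-15 - 12) - 12)*10 = (1/(-27) - 12)*10 = (-1/27 - 12)*10 = -325/27*10 = -3250/27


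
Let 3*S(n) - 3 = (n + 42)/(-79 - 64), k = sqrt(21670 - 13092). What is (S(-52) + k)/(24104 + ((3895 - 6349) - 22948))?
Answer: -439/556842 - sqrt(8578)/1298 ≈ -0.072142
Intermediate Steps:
k = sqrt(8578) ≈ 92.617
S(n) = 129/143 - n/429 (S(n) = 1 + ((n + 42)/(-79 - 64))/3 = 1 + ((42 + n)/(-143))/3 = 1 + ((42 + n)*(-1/143))/3 = 1 + (-42/143 - n/143)/3 = 1 + (-14/143 - n/429) = 129/143 - n/429)
(S(-52) + k)/(24104 + ((3895 - 6349) - 22948)) = ((129/143 - 1/429*(-52)) + sqrt(8578))/(24104 + ((3895 - 6349) - 22948)) = ((129/143 + 4/33) + sqrt(8578))/(24104 + (-2454 - 22948)) = (439/429 + sqrt(8578))/(24104 - 25402) = (439/429 + sqrt(8578))/(-1298) = (439/429 + sqrt(8578))*(-1/1298) = -439/556842 - sqrt(8578)/1298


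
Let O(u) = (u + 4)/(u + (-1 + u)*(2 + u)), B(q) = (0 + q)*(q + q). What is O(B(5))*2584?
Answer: 23256/433 ≈ 53.709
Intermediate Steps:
B(q) = 2*q**2 (B(q) = q*(2*q) = 2*q**2)
O(u) = (4 + u)/(u + (-1 + u)*(2 + u))
O(B(5))*2584 = ((4 + 2*5**2)/(-2 + (2*5**2)**2 + 2*(2*5**2)))*2584 = ((4 + 2*25)/(-2 + (2*25)**2 + 2*(2*25)))*2584 = ((4 + 50)/(-2 + 50**2 + 2*50))*2584 = (54/(-2 + 2500 + 100))*2584 = (54/2598)*2584 = ((1/2598)*54)*2584 = (9/433)*2584 = 23256/433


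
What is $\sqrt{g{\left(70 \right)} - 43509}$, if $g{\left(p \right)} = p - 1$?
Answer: $4 i \sqrt{2715} \approx 208.42 i$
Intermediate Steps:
$g{\left(p \right)} = -1 + p$
$\sqrt{g{\left(70 \right)} - 43509} = \sqrt{\left(-1 + 70\right) - 43509} = \sqrt{69 - 43509} = \sqrt{-43440} = 4 i \sqrt{2715}$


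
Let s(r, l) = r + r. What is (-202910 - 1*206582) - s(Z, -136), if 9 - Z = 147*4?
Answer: -408334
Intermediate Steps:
Z = -579 (Z = 9 - 147*4 = 9 - 1*588 = 9 - 588 = -579)
s(r, l) = 2*r
(-202910 - 1*206582) - s(Z, -136) = (-202910 - 1*206582) - 2*(-579) = (-202910 - 206582) - 1*(-1158) = -409492 + 1158 = -408334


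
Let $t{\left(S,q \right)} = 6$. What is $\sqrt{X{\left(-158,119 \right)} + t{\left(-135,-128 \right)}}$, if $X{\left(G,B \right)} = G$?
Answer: $2 i \sqrt{38} \approx 12.329 i$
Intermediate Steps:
$\sqrt{X{\left(-158,119 \right)} + t{\left(-135,-128 \right)}} = \sqrt{-158 + 6} = \sqrt{-152} = 2 i \sqrt{38}$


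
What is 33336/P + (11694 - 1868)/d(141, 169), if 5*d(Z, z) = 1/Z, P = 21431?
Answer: 148459642566/21431 ≈ 6.9273e+6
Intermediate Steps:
d(Z, z) = 1/(5*Z)
33336/P + (11694 - 1868)/d(141, 169) = 33336/21431 + (11694 - 1868)/(((⅕)/141)) = 33336*(1/21431) + 9826/(((⅕)*(1/141))) = 33336/21431 + 9826/(1/705) = 33336/21431 + 9826*705 = 33336/21431 + 6927330 = 148459642566/21431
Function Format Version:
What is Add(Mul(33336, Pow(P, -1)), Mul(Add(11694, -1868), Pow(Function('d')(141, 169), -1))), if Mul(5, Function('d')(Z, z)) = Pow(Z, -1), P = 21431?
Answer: Rational(148459642566, 21431) ≈ 6.9273e+6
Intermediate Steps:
Function('d')(Z, z) = Mul(Rational(1, 5), Pow(Z, -1))
Add(Mul(33336, Pow(P, -1)), Mul(Add(11694, -1868), Pow(Function('d')(141, 169), -1))) = Add(Mul(33336, Pow(21431, -1)), Mul(Add(11694, -1868), Pow(Mul(Rational(1, 5), Pow(141, -1)), -1))) = Add(Mul(33336, Rational(1, 21431)), Mul(9826, Pow(Mul(Rational(1, 5), Rational(1, 141)), -1))) = Add(Rational(33336, 21431), Mul(9826, Pow(Rational(1, 705), -1))) = Add(Rational(33336, 21431), Mul(9826, 705)) = Add(Rational(33336, 21431), 6927330) = Rational(148459642566, 21431)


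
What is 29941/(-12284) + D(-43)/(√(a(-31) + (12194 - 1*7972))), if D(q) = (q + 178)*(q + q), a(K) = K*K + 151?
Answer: -29941/12284 - 1935*√5334/889 ≈ -161.40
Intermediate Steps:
a(K) = 151 + K² (a(K) = K² + 151 = 151 + K²)
D(q) = 2*q*(178 + q) (D(q) = (178 + q)*(2*q) = 2*q*(178 + q))
29941/(-12284) + D(-43)/(√(a(-31) + (12194 - 1*7972))) = 29941/(-12284) + (2*(-43)*(178 - 43))/(√((151 + (-31)²) + (12194 - 1*7972))) = 29941*(-1/12284) + (2*(-43)*135)/(√((151 + 961) + (12194 - 7972))) = -29941/12284 - 11610/√(1112 + 4222) = -29941/12284 - 11610*√5334/5334 = -29941/12284 - 1935*√5334/889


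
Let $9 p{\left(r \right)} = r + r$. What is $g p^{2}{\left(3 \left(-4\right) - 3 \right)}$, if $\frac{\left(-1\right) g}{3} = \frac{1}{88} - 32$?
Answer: $\frac{70375}{66} \approx 1066.3$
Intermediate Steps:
$g = \frac{8445}{88}$ ($g = - 3 \left(\frac{1}{88} - 32\right) = \left(-3\right) \left(- \frac{2815}{88}\right) = \frac{8445}{88} \approx 95.966$)
$p{\left(r \right)} = \frac{2 r}{9}$ ($p{\left(r \right)} = \frac{r + r}{9} = \frac{2 r}{9}$)
$g p^{2}{\left(3 \left(-4\right) - 3 \right)} = \frac{8445 \left(\frac{2 \left(3 \left(-4\right) - 3\right)}{9}\right)^{2}}{88} = \frac{8445 \left(\frac{2 \left(-12 - 3\right)}{9}\right)^{2}}{88} = \frac{8445 \left(\frac{2}{9} \left(-15\right)\right)^{2}}{88} = \frac{8445 \left(- \frac{10}{3}\right)^{2}}{88} = \frac{8445}{88} \cdot \frac{100}{9} = \frac{70375}{66}$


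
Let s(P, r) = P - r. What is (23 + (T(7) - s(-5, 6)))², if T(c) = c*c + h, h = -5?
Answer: 6084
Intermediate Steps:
T(c) = -5 + c² (T(c) = c*c - 5 = c² - 5 = -5 + c²)
(23 + (T(7) - s(-5, 6)))² = (23 + ((-5 + 7²) - (-5 - 1*6)))² = (23 + ((-5 + 49) - (-5 - 6)))² = (23 + (44 - 1*(-11)))² = (23 + (44 + 11))² = (23 + 55)² = 78² = 6084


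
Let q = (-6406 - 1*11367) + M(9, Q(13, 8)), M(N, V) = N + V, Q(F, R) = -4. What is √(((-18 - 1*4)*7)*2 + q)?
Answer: 2*I*√4519 ≈ 134.45*I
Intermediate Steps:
q = -17768 (q = (-6406 - 1*11367) + (9 - 4) = (-6406 - 11367) + 5 = -17773 + 5 = -17768)
√(((-18 - 1*4)*7)*2 + q) = √(((-18 - 1*4)*7)*2 - 17768) = √(((-18 - 4)*7)*2 - 17768) = √(-22*7*2 - 17768) = √(-154*2 - 17768) = √(-308 - 17768) = √(-18076) = 2*I*√4519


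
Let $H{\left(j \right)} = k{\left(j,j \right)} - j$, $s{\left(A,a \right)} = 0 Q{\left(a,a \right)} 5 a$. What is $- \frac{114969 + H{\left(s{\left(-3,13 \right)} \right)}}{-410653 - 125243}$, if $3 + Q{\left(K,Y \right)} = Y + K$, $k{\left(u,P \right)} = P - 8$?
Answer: $\frac{114961}{535896} \approx 0.21452$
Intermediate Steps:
$k{\left(u,P \right)} = -8 + P$ ($k{\left(u,P \right)} = P - 8 = -8 + P$)
$Q{\left(K,Y \right)} = -3 + K + Y$ ($Q{\left(K,Y \right)} = -3 + \left(Y + K\right) = -3 + \left(K + Y\right) = -3 + K + Y$)
$s{\left(A,a \right)} = 0$ ($s{\left(A,a \right)} = 0 \left(-3 + a + a\right) 5 a = 0 \left(-3 + 2 a\right) 5 a = 0 \cdot 5 a = 0$)
$H{\left(j \right)} = -8$ ($H{\left(j \right)} = \left(-8 + j\right) - j = -8$)
$- \frac{114969 + H{\left(s{\left(-3,13 \right)} \right)}}{-410653 - 125243} = - \frac{114969 - 8}{-410653 - 125243} = - \frac{114961}{-535896} = - \frac{114961 \left(-1\right)}{535896} = \left(-1\right) \left(- \frac{114961}{535896}\right) = \frac{114961}{535896}$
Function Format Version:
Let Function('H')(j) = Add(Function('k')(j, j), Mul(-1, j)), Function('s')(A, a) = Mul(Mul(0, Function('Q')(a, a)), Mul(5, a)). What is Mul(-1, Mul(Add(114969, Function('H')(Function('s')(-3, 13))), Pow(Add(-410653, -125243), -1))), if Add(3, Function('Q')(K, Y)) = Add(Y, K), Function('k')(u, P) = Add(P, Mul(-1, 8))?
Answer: Rational(114961, 535896) ≈ 0.21452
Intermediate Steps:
Function('k')(u, P) = Add(-8, P) (Function('k')(u, P) = Add(P, -8) = Add(-8, P))
Function('Q')(K, Y) = Add(-3, K, Y) (Function('Q')(K, Y) = Add(-3, Add(Y, K)) = Add(-3, Add(K, Y)) = Add(-3, K, Y))
Function('s')(A, a) = 0 (Function('s')(A, a) = Mul(Mul(0, Add(-3, a, a)), Mul(5, a)) = Mul(Mul(0, Add(-3, Mul(2, a))), Mul(5, a)) = Mul(0, Mul(5, a)) = 0)
Function('H')(j) = -8 (Function('H')(j) = Add(Add(-8, j), Mul(-1, j)) = -8)
Mul(-1, Mul(Add(114969, Function('H')(Function('s')(-3, 13))), Pow(Add(-410653, -125243), -1))) = Mul(-1, Mul(Add(114969, -8), Pow(Add(-410653, -125243), -1))) = Mul(-1, Mul(114961, Pow(-535896, -1))) = Mul(-1, Mul(114961, Rational(-1, 535896))) = Mul(-1, Rational(-114961, 535896)) = Rational(114961, 535896)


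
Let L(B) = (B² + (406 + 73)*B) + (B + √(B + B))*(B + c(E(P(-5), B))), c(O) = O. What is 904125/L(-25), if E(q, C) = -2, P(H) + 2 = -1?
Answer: -386061375/4559683 + 4882275*I*√2/4559683 ≈ -84.668 + 1.5143*I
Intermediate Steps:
P(H) = -3 (P(H) = -2 - 1 = -3)
L(B) = B² + 479*B + (-2 + B)*(B + √2*√B) (L(B) = (B² + (406 + 73)*B) + (B + √(B + B))*(B - 2) = (B² + 479*B) + (B + √(2*B))*(-2 + B) = (B² + 479*B) + (B + √2*√B)*(-2 + B) = (B² + 479*B) + (-2 + B)*(B + √2*√B) = B² + 479*B + (-2 + B)*(B + √2*√B))
904125/L(-25) = 904125/(2*(-25)² + 477*(-25) + √2*(-25)^(3/2) - 2*√2*√(-25)) = 904125/(2*625 - 11925 + √2*(-125*I) - 2*√2*5*I) = 904125/(1250 - 11925 - 125*I*√2 - 10*I*√2) = 904125/(-10675 - 135*I*√2)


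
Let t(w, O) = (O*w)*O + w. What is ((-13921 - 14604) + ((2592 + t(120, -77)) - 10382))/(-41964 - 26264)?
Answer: -675285/68228 ≈ -9.8975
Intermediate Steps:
t(w, O) = w + w*O² (t(w, O) = w*O² + w = w + w*O²)
((-13921 - 14604) + ((2592 + t(120, -77)) - 10382))/(-41964 - 26264) = ((-13921 - 14604) + ((2592 + 120*(1 + (-77)²)) - 10382))/(-41964 - 26264) = (-28525 + ((2592 + 120*(1 + 5929)) - 10382))/(-68228) = (-28525 + ((2592 + 120*5930) - 10382))*(-1/68228) = (-28525 + ((2592 + 711600) - 10382))*(-1/68228) = (-28525 + (714192 - 10382))*(-1/68228) = (-28525 + 703810)*(-1/68228) = 675285*(-1/68228) = -675285/68228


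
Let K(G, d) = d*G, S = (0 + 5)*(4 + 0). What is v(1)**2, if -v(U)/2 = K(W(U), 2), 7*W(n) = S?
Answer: 6400/49 ≈ 130.61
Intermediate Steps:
S = 20 (S = 5*4 = 20)
W(n) = 20/7 (W(n) = (1/7)*20 = 20/7)
K(G, d) = G*d
v(U) = -80/7 (v(U) = -40*2/7 = -2*40/7 = -80/7)
v(1)**2 = (-80/7)**2 = 6400/49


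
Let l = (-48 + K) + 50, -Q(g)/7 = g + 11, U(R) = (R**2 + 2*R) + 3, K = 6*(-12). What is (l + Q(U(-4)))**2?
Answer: 50176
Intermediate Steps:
K = -72
U(R) = 3 + R**2 + 2*R
Q(g) = -77 - 7*g (Q(g) = -7*(g + 11) = -7*(11 + g) = -77 - 7*g)
l = -70 (l = (-48 - 72) + 50 = -120 + 50 = -70)
(l + Q(U(-4)))**2 = (-70 + (-77 - 7*(3 + (-4)**2 + 2*(-4))))**2 = (-70 + (-77 - 7*(3 + 16 - 8)))**2 = (-70 + (-77 - 7*11))**2 = (-70 + (-77 - 77))**2 = (-70 - 154)**2 = (-224)**2 = 50176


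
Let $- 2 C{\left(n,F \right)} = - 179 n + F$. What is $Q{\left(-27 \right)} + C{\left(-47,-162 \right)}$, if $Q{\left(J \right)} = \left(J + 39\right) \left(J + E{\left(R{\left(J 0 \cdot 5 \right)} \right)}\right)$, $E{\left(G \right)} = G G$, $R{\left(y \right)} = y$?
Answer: $- \frac{8899}{2} \approx -4449.5$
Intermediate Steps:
$E{\left(G \right)} = G^{2}$
$C{\left(n,F \right)} = - \frac{F}{2} + \frac{179 n}{2}$ ($C{\left(n,F \right)} = - \frac{- 179 n + F}{2} = - \frac{F - 179 n}{2} = - \frac{F}{2} + \frac{179 n}{2}$)
$Q{\left(J \right)} = J \left(39 + J\right)$ ($Q{\left(J \right)} = \left(J + 39\right) \left(J + \left(J 0 \cdot 5\right)^{2}\right) = \left(39 + J\right) \left(J + \left(0 \cdot 5\right)^{2}\right) = \left(39 + J\right) \left(J + 0^{2}\right) = \left(39 + J\right) \left(J + 0\right) = \left(39 + J\right) J = J \left(39 + J\right)$)
$Q{\left(-27 \right)} + C{\left(-47,-162 \right)} = - 27 \left(39 - 27\right) + \left(\left(- \frac{1}{2}\right) \left(-162\right) + \frac{179}{2} \left(-47\right)\right) = \left(-27\right) 12 + \left(81 - \frac{8413}{2}\right) = -324 - \frac{8251}{2} = - \frac{8899}{2}$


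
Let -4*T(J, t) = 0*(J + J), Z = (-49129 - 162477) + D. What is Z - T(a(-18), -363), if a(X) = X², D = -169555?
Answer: -381161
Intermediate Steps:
Z = -381161 (Z = (-49129 - 162477) - 169555 = -211606 - 169555 = -381161)
T(J, t) = 0 (T(J, t) = -0*(J + J) = -0*2*J = -¼*0 = 0)
Z - T(a(-18), -363) = -381161 - 1*0 = -381161 + 0 = -381161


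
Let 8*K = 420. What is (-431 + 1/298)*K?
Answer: -13485885/596 ≈ -22627.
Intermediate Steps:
K = 105/2 (K = (⅛)*420 = 105/2 ≈ 52.500)
(-431 + 1/298)*K = (-431 + 1/298)*(105/2) = -128437/298*105/2 = -13485885/596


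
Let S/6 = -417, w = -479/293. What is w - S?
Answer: 732607/293 ≈ 2500.4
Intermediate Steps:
w = -479/293 (w = -479*1/293 = -479/293 ≈ -1.6348)
S = -2502 (S = 6*(-417) = -2502)
w - S = -479/293 - 1*(-2502) = -479/293 + 2502 = 732607/293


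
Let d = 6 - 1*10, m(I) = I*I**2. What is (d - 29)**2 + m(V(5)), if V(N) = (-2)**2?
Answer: 1153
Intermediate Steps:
V(N) = 4
m(I) = I**3
d = -4 (d = 6 - 10 = -4)
(d - 29)**2 + m(V(5)) = (-4 - 29)**2 + 4**3 = (-33)**2 + 64 = 1089 + 64 = 1153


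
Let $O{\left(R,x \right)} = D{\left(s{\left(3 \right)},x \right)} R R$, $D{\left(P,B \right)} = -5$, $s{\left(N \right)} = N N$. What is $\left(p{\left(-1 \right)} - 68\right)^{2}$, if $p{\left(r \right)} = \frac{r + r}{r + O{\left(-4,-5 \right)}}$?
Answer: $\frac{30316036}{6561} \approx 4620.6$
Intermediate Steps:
$s{\left(N \right)} = N^{2}$
$O{\left(R,x \right)} = - 5 R^{2}$ ($O{\left(R,x \right)} = - 5 R R = - 5 R^{2}$)
$p{\left(r \right)} = \frac{2 r}{-80 + r}$ ($p{\left(r \right)} = \frac{r + r}{r - 5 \left(-4\right)^{2}} = \frac{2 r}{r - 80} = \frac{2 r}{-80 + r}$)
$\left(p{\left(-1 \right)} - 68\right)^{2} = \left(2 \left(-1\right) \frac{1}{-80 - 1} - 68\right)^{2} = \left(2 \left(-1\right) \frac{1}{-81} - 68\right)^{2} = \left(2 \left(-1\right) \left(- \frac{1}{81}\right) - 68\right)^{2} = \left(\frac{2}{81} - 68\right)^{2} = \left(- \frac{5506}{81}\right)^{2} = \frac{30316036}{6561}$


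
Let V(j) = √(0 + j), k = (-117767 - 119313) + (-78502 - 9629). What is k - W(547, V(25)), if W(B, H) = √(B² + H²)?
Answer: -325211 - √299234 ≈ -3.2576e+5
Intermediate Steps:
k = -325211 (k = -237080 - 88131 = -325211)
V(j) = √j
k - W(547, V(25)) = -325211 - √(547² + (√25)²) = -325211 - √(299209 + 5²) = -325211 - √(299209 + 25) = -325211 - √299234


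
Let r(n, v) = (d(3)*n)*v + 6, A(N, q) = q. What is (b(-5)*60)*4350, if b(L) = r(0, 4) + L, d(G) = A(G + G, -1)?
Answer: 261000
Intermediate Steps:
d(G) = -1
r(n, v) = 6 - n*v (r(n, v) = (-n)*v + 6 = -n*v + 6 = 6 - n*v)
b(L) = 6 + L (b(L) = (6 - 1*0*4) + L = (6 + 0) + L = 6 + L)
(b(-5)*60)*4350 = ((6 - 5)*60)*4350 = (1*60)*4350 = 60*4350 = 261000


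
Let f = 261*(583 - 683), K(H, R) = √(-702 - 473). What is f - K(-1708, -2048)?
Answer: -26100 - 5*I*√47 ≈ -26100.0 - 34.278*I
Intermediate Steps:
K(H, R) = 5*I*√47 (K(H, R) = √(-1175) = 5*I*√47)
f = -26100 (f = 261*(-100) = -26100)
f - K(-1708, -2048) = -26100 - 5*I*√47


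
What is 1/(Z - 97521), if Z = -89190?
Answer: -1/186711 ≈ -5.3559e-6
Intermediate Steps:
1/(Z - 97521) = 1/(-89190 - 97521) = 1/(-186711) = -1/186711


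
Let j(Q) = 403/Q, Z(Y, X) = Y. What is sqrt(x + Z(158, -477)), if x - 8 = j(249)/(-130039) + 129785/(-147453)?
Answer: 2*sqrt(68741756391318860510787)/40807568599 ≈ 12.850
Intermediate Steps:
x = 290542085410/40807568599 (x = 8 + ((403/249)/(-130039) + 129785/(-147453)) = 8 + ((403*(1/249))*(-1/130039) + 129785*(-1/147453)) = 8 + ((403/249)*(-1/130039) - 129785/147453) = 8 + (-31/2490747 - 129785/147453) = 8 - 35918463382/40807568599 = 290542085410/40807568599 ≈ 7.1198)
sqrt(x + Z(158, -477)) = sqrt(290542085410/40807568599 + 158) = sqrt(6738137924052/40807568599) = 2*sqrt(68741756391318860510787)/40807568599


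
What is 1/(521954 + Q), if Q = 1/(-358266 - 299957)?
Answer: 658223/343562127741 ≈ 1.9159e-6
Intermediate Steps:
Q = -1/658223 (Q = 1/(-658223) = -1/658223 ≈ -1.5192e-6)
1/(521954 + Q) = 1/(521954 - 1/658223) = 1/(343562127741/658223) = 658223/343562127741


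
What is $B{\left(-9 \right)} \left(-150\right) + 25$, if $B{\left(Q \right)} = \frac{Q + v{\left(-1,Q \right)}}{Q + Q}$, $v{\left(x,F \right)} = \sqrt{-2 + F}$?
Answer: $-50 + \frac{25 i \sqrt{11}}{3} \approx -50.0 + 27.639 i$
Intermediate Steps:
$B{\left(Q \right)} = \frac{Q + \sqrt{-2 + Q}}{2 Q}$ ($B{\left(Q \right)} = \frac{Q + \sqrt{-2 + Q}}{Q + Q} = \frac{Q + \sqrt{-2 + Q}}{2 Q}$)
$B{\left(-9 \right)} \left(-150\right) + 25 = \frac{-9 + \sqrt{-2 - 9}}{2 \left(-9\right)} \left(-150\right) + 25 = \frac{1}{2} \left(- \frac{1}{9}\right) \left(-9 + \sqrt{-11}\right) \left(-150\right) + 25 = \frac{1}{2} \left(- \frac{1}{9}\right) \left(-9 + i \sqrt{11}\right) \left(-150\right) + 25 = \left(\frac{1}{2} - \frac{i \sqrt{11}}{18}\right) \left(-150\right) + 25 = \left(-75 + \frac{25 i \sqrt{11}}{3}\right) + 25 = -50 + \frac{25 i \sqrt{11}}{3}$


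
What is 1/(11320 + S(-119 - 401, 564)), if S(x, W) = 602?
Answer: 1/11922 ≈ 8.3879e-5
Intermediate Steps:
1/(11320 + S(-119 - 401, 564)) = 1/(11320 + 602) = 1/11922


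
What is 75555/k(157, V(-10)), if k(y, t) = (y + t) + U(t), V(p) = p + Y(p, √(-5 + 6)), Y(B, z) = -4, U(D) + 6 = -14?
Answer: 25185/41 ≈ 614.27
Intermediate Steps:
U(D) = -20 (U(D) = -6 - 14 = -20)
V(p) = -4 + p (V(p) = p - 4 = -4 + p)
k(y, t) = -20 + t + y (k(y, t) = (y + t) - 20 = (t + y) - 20 = -20 + t + y)
75555/k(157, V(-10)) = 75555/(-20 + (-4 - 10) + 157) = 75555/(-20 - 14 + 157) = 75555/123 = 75555*(1/123) = 25185/41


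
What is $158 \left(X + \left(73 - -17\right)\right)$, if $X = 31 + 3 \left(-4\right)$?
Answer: $17222$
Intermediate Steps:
$X = 19$ ($X = 31 - 12 = 19$)
$158 \left(X + \left(73 - -17\right)\right) = 158 \left(19 + \left(73 - -17\right)\right) = 158 \left(19 + \left(73 + 17\right)\right) = 158 \left(19 + 90\right) = 158 \cdot 109 = 17222$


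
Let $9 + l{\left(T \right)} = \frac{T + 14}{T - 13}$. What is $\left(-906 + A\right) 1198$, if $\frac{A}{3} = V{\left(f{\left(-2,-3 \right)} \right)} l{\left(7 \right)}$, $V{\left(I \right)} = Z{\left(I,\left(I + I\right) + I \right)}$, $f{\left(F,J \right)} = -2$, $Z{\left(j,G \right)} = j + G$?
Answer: $-725988$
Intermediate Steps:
$Z{\left(j,G \right)} = G + j$
$V{\left(I \right)} = 4 I$ ($V{\left(I \right)} = \left(\left(I + I\right) + I\right) + I = \left(2 I + I\right) + I = 3 I + I = 4 I$)
$l{\left(T \right)} = -9 + \frac{14 + T}{-13 + T}$ ($l{\left(T \right)} = -9 + \frac{T + 14}{T - 13} = -9 + \frac{14 + T}{-13 + T}$)
$A = 300$ ($A = 3 \cdot 4 \left(-2\right) \frac{131 - 56}{-13 + 7} = 3 \left(- 8 \frac{131 - 56}{-6}\right) = 3 \left(- 8 \left(\left(- \frac{1}{6}\right) 75\right)\right) = 3 \left(\left(-8\right) \left(- \frac{25}{2}\right)\right) = 3 \cdot 100 = 300$)
$\left(-906 + A\right) 1198 = \left(-906 + 300\right) 1198 = \left(-606\right) 1198 = -725988$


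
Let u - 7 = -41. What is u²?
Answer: 1156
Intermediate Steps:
u = -34 (u = 7 - 41 = -34)
u² = (-34)² = 1156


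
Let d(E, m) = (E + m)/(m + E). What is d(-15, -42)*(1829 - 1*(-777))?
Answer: 2606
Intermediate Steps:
d(E, m) = 1 (d(E, m) = (E + m)/(E + m) = 1)
d(-15, -42)*(1829 - 1*(-777)) = 1*(1829 - 1*(-777)) = 1*(1829 + 777) = 1*2606 = 2606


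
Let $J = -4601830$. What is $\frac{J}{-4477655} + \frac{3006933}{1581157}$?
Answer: $\frac{4148044859885}{1415975109367} \approx 2.9295$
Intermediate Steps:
$\frac{J}{-4477655} + \frac{3006933}{1581157} = - \frac{4601830}{-4477655} + \frac{3006933}{1581157} = \left(-4601830\right) \left(- \frac{1}{4477655}\right) + 3006933 \cdot \frac{1}{1581157} = \frac{920366}{895531} + \frac{3006933}{1581157} = \frac{4148044859885}{1415975109367}$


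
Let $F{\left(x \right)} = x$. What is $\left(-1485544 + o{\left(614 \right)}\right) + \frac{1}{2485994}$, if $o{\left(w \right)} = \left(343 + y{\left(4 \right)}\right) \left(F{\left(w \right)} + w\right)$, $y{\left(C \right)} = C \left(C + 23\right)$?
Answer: $- \frac{2316240385703}{2485994} \approx -9.3172 \cdot 10^{5}$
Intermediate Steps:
$y{\left(C \right)} = C \left(23 + C\right)$
$o{\left(w \right)} = 902 w$ ($o{\left(w \right)} = \left(343 + 4 \left(23 + 4\right)\right) \left(w + w\right) = \left(343 + 4 \cdot 27\right) 2 w = \left(343 + 108\right) 2 w = 451 \cdot 2 w = 902 w$)
$\left(-1485544 + o{\left(614 \right)}\right) + \frac{1}{2485994} = \left(-1485544 + 902 \cdot 614\right) + \frac{1}{2485994} = \left(-1485544 + 553828\right) + \frac{1}{2485994} = -931716 + \frac{1}{2485994} = - \frac{2316240385703}{2485994}$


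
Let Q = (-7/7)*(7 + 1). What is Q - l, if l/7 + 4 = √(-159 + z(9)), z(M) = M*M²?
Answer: 20 - 7*√570 ≈ -147.12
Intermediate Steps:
z(M) = M³
l = -28 + 7*√570 (l = -28 + 7*√(-159 + 9³) = -28 + 7*√(-159 + 729) = -28 + 7*√570 ≈ 139.12)
Q = -8 (Q = -7*⅐*8 = -1*8 = -8)
Q - l = -8 - (-28 + 7*√570) = -8 + (28 - 7*√570) = 20 - 7*√570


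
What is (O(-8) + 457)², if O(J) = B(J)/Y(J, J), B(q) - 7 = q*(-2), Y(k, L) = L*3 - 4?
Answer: 163149529/784 ≈ 2.0810e+5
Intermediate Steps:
Y(k, L) = -4 + 3*L (Y(k, L) = 3*L - 4 = -4 + 3*L)
B(q) = 7 - 2*q (B(q) = 7 + q*(-2) = 7 - 2*q)
O(J) = (7 - 2*J)/(-4 + 3*J)
(O(-8) + 457)² = ((7 - 2*(-8))/(-4 + 3*(-8)) + 457)² = ((7 + 16)/(-4 - 24) + 457)² = (23/(-28) + 457)² = (-1/28*23 + 457)² = (-23/28 + 457)² = (12773/28)² = 163149529/784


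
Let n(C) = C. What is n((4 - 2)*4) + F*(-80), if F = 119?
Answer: -9512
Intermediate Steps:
n((4 - 2)*4) + F*(-80) = (4 - 2)*4 + 119*(-80) = 2*4 - 9520 = 8 - 9520 = -9512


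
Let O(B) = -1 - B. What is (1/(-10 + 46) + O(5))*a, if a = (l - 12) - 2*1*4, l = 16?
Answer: 215/9 ≈ 23.889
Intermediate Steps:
a = -4 (a = (16 - 12) - 2*1*4 = 4 - 2*4 = 4 - 8 = -4)
(1/(-10 + 46) + O(5))*a = (1/(-10 + 46) + (-1 - 1*5))*(-4) = (1/36 + (-1 - 5))*(-4) = (1/36 - 6)*(-4) = -215/36*(-4) = 215/9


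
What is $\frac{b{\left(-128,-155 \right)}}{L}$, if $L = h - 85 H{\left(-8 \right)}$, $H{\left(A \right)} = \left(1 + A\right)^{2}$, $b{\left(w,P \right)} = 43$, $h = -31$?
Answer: $- \frac{43}{4196} \approx -0.010248$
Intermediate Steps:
$L = -4196$ ($L = -31 - 85 \left(1 - 8\right)^{2} = -31 - 85 \left(-7\right)^{2} = -31 - 4165 = -4196$)
$\frac{b{\left(-128,-155 \right)}}{L} = \frac{43}{-4196} = 43 \left(- \frac{1}{4196}\right) = - \frac{43}{4196}$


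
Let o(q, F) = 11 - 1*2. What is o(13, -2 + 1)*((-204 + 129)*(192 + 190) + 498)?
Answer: -253368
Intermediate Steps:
o(q, F) = 9 (o(q, F) = 11 - 2 = 9)
o(13, -2 + 1)*((-204 + 129)*(192 + 190) + 498) = 9*((-204 + 129)*(192 + 190) + 498) = 9*(-75*382 + 498) = 9*(-28650 + 498) = 9*(-28152) = -253368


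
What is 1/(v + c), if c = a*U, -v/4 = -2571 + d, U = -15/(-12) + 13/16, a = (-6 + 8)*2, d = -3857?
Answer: 4/102881 ≈ 3.8880e-5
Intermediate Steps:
a = 4 (a = 2*2 = 4)
U = 33/16 (U = -15*(-1/12) + 13*(1/16) = 5/4 + 13/16 = 33/16 ≈ 2.0625)
v = 25712 (v = -4*(-2571 - 3857) = -4*(-6428) = 25712)
c = 33/4 (c = 4*(33/16) = 33/4 ≈ 8.2500)
1/(v + c) = 1/(25712 + 33/4) = 1/(102881/4) = 4/102881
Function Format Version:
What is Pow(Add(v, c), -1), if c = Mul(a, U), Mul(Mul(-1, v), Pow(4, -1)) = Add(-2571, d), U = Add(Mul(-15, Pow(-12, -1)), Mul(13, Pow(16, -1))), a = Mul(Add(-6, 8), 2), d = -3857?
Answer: Rational(4, 102881) ≈ 3.8880e-5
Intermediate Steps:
a = 4 (a = Mul(2, 2) = 4)
U = Rational(33, 16) (U = Add(Mul(-15, Rational(-1, 12)), Mul(13, Rational(1, 16))) = Add(Rational(5, 4), Rational(13, 16)) = Rational(33, 16) ≈ 2.0625)
v = 25712 (v = Mul(-4, Add(-2571, -3857)) = Mul(-4, -6428) = 25712)
c = Rational(33, 4) (c = Mul(4, Rational(33, 16)) = Rational(33, 4) ≈ 8.2500)
Pow(Add(v, c), -1) = Pow(Add(25712, Rational(33, 4)), -1) = Pow(Rational(102881, 4), -1) = Rational(4, 102881)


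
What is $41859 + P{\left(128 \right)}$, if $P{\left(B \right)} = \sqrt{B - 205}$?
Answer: $41859 + i \sqrt{77} \approx 41859.0 + 8.775 i$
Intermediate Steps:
$P{\left(B \right)} = \sqrt{-205 + B}$
$41859 + P{\left(128 \right)} = 41859 + \sqrt{-205 + 128} = 41859 + \sqrt{-77} = 41859 + i \sqrt{77}$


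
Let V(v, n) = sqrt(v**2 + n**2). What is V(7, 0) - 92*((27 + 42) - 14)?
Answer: -5053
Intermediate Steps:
V(v, n) = sqrt(n**2 + v**2)
V(7, 0) - 92*((27 + 42) - 14) = sqrt(0**2 + 7**2) - 92*((27 + 42) - 14) = sqrt(0 + 49) - 92*(69 - 14) = sqrt(49) - 92*55 = 7 - 5060 = -5053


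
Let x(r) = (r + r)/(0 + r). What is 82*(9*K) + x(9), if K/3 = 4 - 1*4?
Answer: 2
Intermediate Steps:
K = 0 (K = 3*(4 - 1*4) = 3*(4 - 4) = 3*0 = 0)
x(r) = 2 (x(r) = (2*r)/r = 2)
82*(9*K) + x(9) = 82*(9*0) + 2 = 82*0 + 2 = 0 + 2 = 2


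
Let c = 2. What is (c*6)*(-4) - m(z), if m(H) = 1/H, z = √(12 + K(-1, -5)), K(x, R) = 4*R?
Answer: -48 + I*√2/4 ≈ -48.0 + 0.35355*I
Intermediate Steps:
z = 2*I*√2 (z = √(12 + 4*(-5)) = √(12 - 20) = √(-8) = 2*I*√2 ≈ 2.8284*I)
m(H) = 1/H
(c*6)*(-4) - m(z) = (2*6)*(-4) - 1/(2*I*√2) = 12*(-4) - (-1)*I*√2/4 = -48 + I*√2/4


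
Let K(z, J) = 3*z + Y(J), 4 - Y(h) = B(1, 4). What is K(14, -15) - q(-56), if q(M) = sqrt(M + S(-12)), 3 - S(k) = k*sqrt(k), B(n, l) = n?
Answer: 45 - sqrt(-53 + 24*I*sqrt(3)) ≈ 42.321 - 7.7575*I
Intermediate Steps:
Y(h) = 3 (Y(h) = 4 - 1*1 = 4 - 1 = 3)
S(k) = 3 - k**(3/2) (S(k) = 3 - k*sqrt(k) = 3 - k**(3/2))
K(z, J) = 3 + 3*z (K(z, J) = 3*z + 3 = 3 + 3*z)
q(M) = sqrt(3 + M + 24*I*sqrt(3)) (q(M) = sqrt(M + (3 - (-12)**(3/2))) = sqrt(M + (3 - (-24)*I*sqrt(3))) = sqrt(M + (3 + 24*I*sqrt(3))) = sqrt(3 + M + 24*I*sqrt(3)))
K(14, -15) - q(-56) = (3 + 3*14) - sqrt(3 - 56 + 24*I*sqrt(3)) = (3 + 42) - sqrt(-53 + 24*I*sqrt(3)) = 45 - sqrt(-53 + 24*I*sqrt(3))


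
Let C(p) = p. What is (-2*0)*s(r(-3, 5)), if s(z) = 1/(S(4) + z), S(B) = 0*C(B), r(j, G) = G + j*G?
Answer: 0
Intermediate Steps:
r(j, G) = G + G*j
S(B) = 0 (S(B) = 0*B = 0)
s(z) = 1/z (s(z) = 1/(0 + z) = 1/z)
(-2*0)*s(r(-3, 5)) = (-2*0)/((5*(1 - 3))) = 0/((5*(-2))) = 0/(-10) = 0*(-⅒) = 0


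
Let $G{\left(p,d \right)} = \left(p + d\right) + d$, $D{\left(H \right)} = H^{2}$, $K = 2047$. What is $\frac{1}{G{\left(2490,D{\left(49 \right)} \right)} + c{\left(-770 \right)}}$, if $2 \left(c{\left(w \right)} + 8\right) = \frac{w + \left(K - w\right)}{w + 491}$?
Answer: $\frac{558}{4062425} \approx 0.00013736$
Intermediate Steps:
$G{\left(p,d \right)} = p + 2 d$ ($G{\left(p,d \right)} = \left(d + p\right) + d = p + 2 d$)
$c{\left(w \right)} = -8 + \frac{2047}{2 \left(491 + w\right)}$ ($c{\left(w \right)} = -8 + \frac{\left(w - \left(-2047 + w\right)\right) \frac{1}{w + 491}}{2} = -8 + \frac{2047 \frac{1}{491 + w}}{2} = -8 + \frac{2047}{2 \left(491 + w\right)}$)
$\frac{1}{G{\left(2490,D{\left(49 \right)} \right)} + c{\left(-770 \right)}} = \frac{1}{\left(2490 + 2 \cdot 49^{2}\right) + \frac{-5809 - -12320}{2 \left(491 - 770\right)}} = \frac{1}{\left(2490 + 2 \cdot 2401\right) + \frac{-5809 + 12320}{2 \left(-279\right)}} = \frac{1}{\left(2490 + 4802\right) + \frac{1}{2} \left(- \frac{1}{279}\right) 6511} = \frac{1}{7292 - \frac{6511}{558}} = \frac{1}{\frac{4062425}{558}} = \frac{558}{4062425}$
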